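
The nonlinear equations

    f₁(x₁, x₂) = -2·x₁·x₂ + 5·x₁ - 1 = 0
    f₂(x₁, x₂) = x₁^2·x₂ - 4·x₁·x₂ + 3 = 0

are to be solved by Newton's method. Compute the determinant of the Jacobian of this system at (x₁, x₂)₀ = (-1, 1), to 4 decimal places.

J = [[-2·x₂ + 5, -2·x₁], [2·x₁·x₂ - 4·x₂, x₁^2 - 4·x₁]].
At the point, J = [[3.0000, 2.0000], [-6.0000, 5.0000]].
det J = 27.0000.

27.0000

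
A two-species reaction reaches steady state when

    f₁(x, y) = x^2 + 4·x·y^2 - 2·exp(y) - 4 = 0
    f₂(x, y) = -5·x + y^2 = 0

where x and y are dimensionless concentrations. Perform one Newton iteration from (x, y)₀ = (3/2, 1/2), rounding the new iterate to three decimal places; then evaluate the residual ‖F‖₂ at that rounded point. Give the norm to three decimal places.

At (3/2, 1/2): F = (-3.54744, -7.250).
Jacobian J = [[2·x + 4·y^2, 8·x·y - 2·exp(y)], [-5, 2·y]].
At the point, J = [[4.000, 2.70256], [-5.000, 1.000]] (det J = 17.51279).
Solving J·Δ = −F gives Δ = (-0.916, 2.669).
Then the next iterate is (x, y)₁ = (0.584, 3.169).
Re-evaluating at (0.584, 3.169): F = (-27.76690, 7.12256), so ‖F‖₂ = 28.666.

28.666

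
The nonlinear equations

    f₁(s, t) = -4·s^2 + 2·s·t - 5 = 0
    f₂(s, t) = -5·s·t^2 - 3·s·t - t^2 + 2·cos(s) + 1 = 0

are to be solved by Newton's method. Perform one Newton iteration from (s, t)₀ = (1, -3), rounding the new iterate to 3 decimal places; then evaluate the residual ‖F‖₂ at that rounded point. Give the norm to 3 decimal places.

At (1, -3): F = (-15.000, -42.91940).
Jacobian J = [[-8·s + 2·t, 2·s], [-5·t^2 - 3·t - 2·sin(s), -10·s·t - 3·s - 2·t]].
At the point, J = [[-14.000, 2.000], [-37.68294, 33.000]] (det J = -386.63412).
Solving J·Δ = −F gives Δ = (-1.058, 0.092).
Then the next iterate is (s, t)₁ = (-0.058, -2.908).
Re-evaluating at (-0.058, -2.908): F = (-4.67613, -3.51344), so ‖F‖₂ = 5.849.

5.849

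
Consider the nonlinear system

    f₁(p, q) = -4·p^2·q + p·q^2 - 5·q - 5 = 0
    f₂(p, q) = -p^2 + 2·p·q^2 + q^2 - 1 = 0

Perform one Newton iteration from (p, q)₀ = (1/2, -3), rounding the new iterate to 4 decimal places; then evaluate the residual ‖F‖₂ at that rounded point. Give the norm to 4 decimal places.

7.7663

At (1/2, -3): F = (17.5000, 16.7500).
Jacobian J = [[-8·p·q + q^2, -4·p^2 + 2·p·q - 5], [-2·p + 2·q^2, 4·p·q + 2·q]].
At the point, J = [[21.0000, -9.0000], [17.0000, -12.0000]] (det J = -99.0000).
Solving J·Δ = −F gives Δ = (-0.5985, 0.5480).
Then the next iterate is (p, q)₁ = (-0.0985, -2.4520).
Re-evaluating at (-0.0985, -2.4520): F = (6.762948, 3.818178), so ‖F‖₂ = 7.7663.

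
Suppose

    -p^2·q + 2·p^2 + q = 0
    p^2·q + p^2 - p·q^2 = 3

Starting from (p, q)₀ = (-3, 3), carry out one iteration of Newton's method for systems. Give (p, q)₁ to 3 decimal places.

(0.118, 4.588)

At (-3, 3): F = (-6.000, 60.000).
Jacobian J = [[-2·p·q + 4·p, -p^2 + 1], [2·p·q + 2·p - q^2, p^2 - 2·p·q]].
At the point, J = [[6.000, -8.000], [-33.000, 27.000]] (det J = -102.000).
Solving J·Δ = −F gives Δ = (3.118, 1.588).
Then the next iterate is (p, q)₁ = (0.118, 4.588).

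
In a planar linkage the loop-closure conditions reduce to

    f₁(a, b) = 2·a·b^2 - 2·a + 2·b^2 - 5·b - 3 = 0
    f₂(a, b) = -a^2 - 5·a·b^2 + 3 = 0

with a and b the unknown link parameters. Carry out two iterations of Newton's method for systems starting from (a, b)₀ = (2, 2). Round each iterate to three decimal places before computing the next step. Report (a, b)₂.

At (2, 2): F = (7.000, -41.000).
Jacobian J = [[2·b^2 - 2, 4·a·b + 4·b - 5], [-2·a - 5·b^2, -10·a·b]].
At the point, J = [[6.000, 19.000], [-24.000, -40.000]] (det J = 216.000).
Solving J·Δ = −F gives Δ = (-2.310, 0.361).
Then the next iterate is (a, b)₁ = (-0.310, 2.361).
Round to (-0.310, 2.361) and repeat: F = (-6.49244, 11.54410), J = [[9.14864, 1.51636], [-27.25161, 7.31910]].
Δ = (0.600, 0.659), so (a, b)₂ = (0.290, 3.020).

(0.290, 3.020)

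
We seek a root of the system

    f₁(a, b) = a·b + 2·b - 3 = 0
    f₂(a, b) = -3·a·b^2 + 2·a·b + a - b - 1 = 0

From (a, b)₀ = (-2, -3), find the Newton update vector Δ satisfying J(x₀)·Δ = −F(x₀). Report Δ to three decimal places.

At (-2, -3): F = (-3.000, 66.000).
Jacobian J = [[b, a + 2], [-3·b^2 + 2·b + 1, -6·a·b + 2·a - 1]].
At the point, J = [[-3.000, 0.000], [-32.000, -41.000]] (det J = 123.000).
Solving J·Δ = −F gives Δ = (-1.000, 2.390).

(-1.000, 2.390)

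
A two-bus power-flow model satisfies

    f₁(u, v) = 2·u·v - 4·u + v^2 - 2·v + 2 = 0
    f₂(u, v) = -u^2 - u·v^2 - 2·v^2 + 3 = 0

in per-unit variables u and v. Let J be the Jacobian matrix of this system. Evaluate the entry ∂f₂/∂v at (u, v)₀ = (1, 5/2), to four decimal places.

∂f₂/∂v = -2·u·v - 4·v.
At (1, 5/2) this is -15.0000.

-15.0000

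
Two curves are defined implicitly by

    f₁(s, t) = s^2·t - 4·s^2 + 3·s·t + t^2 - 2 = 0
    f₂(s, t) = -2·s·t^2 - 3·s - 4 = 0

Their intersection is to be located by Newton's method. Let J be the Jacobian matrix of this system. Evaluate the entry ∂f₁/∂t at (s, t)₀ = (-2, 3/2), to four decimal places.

1.0000

∂f₁/∂t = s^2 + 3·s + 2·t.
At (-2, 3/2) this is 1.0000.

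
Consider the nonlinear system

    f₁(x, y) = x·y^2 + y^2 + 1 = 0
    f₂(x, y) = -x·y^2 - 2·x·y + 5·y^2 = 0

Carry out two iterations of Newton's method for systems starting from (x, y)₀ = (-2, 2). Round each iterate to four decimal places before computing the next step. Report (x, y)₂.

(-7.0486, -0.3177)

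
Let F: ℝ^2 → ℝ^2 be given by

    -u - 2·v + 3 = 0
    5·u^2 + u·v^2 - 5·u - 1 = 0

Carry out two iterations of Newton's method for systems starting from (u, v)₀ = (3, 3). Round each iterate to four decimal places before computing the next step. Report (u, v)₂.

(1.7974, 0.6013)

At (3, 3): F = (-6.0000, 56.0000).
Jacobian J = [[-1, -2], [10·u + v^2 - 5, 2·u·v]].
At the point, J = [[-1.0000, -2.0000], [34.0000, 18.0000]] (det J = 50.0000).
Solving J·Δ = −F gives Δ = (-0.0800, -2.9600).
Then the next iterate is (u, v)₁ = (2.9200, 0.0400).
Round to (2.9200, 0.0400) and repeat: F = (0.0000, 27.036672), J = [[-1.0000, -2.0000], [24.2016, 0.2336]].
Δ = (-1.1226, 0.5613), so (u, v)₂ = (1.7974, 0.6013).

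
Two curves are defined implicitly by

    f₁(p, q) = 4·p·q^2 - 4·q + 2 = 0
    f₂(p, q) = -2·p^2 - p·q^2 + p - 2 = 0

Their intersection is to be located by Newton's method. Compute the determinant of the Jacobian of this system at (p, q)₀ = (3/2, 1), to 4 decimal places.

36.0000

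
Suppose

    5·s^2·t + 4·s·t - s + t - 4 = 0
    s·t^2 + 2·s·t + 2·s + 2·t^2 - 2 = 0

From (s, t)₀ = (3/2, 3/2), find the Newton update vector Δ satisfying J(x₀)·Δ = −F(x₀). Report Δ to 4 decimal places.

At (3/2, 3/2): F = (21.8750, 13.3750).
Jacobian J = [[10·s·t + 4·t - 1, 5·s^2 + 4·s + 1], [t^2 + 2·t + 2, 2·s·t + 2·s + 4·t]].
At the point, J = [[27.5000, 18.2500], [7.2500, 13.5000]] (det J = 238.9375).
Solving J·Δ = −F gives Δ = (-0.2144, -0.8756).

(-0.2144, -0.8756)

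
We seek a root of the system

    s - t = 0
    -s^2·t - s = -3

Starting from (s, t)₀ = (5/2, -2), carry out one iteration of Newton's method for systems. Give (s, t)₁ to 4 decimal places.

(8.0000, 8.0000)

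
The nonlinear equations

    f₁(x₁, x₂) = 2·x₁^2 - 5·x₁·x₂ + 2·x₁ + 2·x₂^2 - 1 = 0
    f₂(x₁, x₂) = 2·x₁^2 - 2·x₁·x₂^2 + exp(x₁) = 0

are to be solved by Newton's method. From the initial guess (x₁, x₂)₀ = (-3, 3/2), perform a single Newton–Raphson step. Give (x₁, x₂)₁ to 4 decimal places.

(-3.7045, -0.8966)

At (-3, 3/2): F = (38.0000, 31.549787).
Jacobian J = [[4·x₁ - 5·x₂ + 2, -5·x₁ + 4·x₂], [4·x₁ - 2·x₂^2 + exp(x₁), -4·x₁·x₂]].
At the point, J = [[-17.5000, 21.0000], [-16.450213, 18.0000]] (det J = 30.454472).
Solving J·Δ = −F gives Δ = (-0.7045, -2.3966).
Then the next iterate is (x₁, x₂)₁ = (-3.7045, -0.8966).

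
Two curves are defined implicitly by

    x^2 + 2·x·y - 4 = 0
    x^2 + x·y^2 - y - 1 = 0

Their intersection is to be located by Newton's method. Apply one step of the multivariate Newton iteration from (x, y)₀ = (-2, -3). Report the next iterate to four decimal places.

(-1.0667, -2.3333)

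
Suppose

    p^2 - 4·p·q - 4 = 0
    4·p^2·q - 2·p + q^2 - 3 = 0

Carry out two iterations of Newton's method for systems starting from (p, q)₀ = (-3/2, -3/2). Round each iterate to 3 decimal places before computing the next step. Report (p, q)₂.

(-4.059, -1.463)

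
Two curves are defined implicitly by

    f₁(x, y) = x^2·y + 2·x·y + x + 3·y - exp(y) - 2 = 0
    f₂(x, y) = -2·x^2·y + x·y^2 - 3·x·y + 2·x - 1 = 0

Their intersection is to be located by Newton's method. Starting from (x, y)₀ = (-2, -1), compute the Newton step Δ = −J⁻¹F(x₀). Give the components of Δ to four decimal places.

(0.1398, 2.6398)

At (-2, -1): F = (-7.367879, -5.0000).
Jacobian J = [[2·x·y + 2·y + 1, x^2 + 2·x - exp(y) + 3], [-4·x·y + y^2 - 3·y + 2, -2·x^2 + 2·x·y - 3·x]].
At the point, J = [[3.0000, 2.632121], [-2.0000, 2.0000]] (det J = 11.264241).
Solving J·Δ = −F gives Δ = (0.1398, 2.6398).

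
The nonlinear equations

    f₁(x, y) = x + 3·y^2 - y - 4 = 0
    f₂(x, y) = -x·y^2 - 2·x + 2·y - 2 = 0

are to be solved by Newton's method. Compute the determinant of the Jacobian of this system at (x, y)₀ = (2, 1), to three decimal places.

13.000

J = [[1, 6·y - 1], [-y^2 - 2, -2·x·y + 2]].
At the point, J = [[1.000, 5.000], [-3.000, -2.000]].
det J = 13.000.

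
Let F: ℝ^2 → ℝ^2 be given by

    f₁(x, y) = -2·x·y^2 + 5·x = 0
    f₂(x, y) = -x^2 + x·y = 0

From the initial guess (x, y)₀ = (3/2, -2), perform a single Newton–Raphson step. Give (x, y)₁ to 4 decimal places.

At (3/2, -2): F = (-4.5000, -5.2500).
Jacobian J = [[-2·y^2 + 5, -4·x·y], [-2·x + y, x]].
At the point, J = [[-3.0000, 12.0000], [-5.0000, 1.5000]] (det J = 55.5000).
Solving J·Δ = −F gives Δ = (-1.0135, 0.1216).
Then the next iterate is (x, y)₁ = (0.4865, -1.8784).

(0.4865, -1.8784)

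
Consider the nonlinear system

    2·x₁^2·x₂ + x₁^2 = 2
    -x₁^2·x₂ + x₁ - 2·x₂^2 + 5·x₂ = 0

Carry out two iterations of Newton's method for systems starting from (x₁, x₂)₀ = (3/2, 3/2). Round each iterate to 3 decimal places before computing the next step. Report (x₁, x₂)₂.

(0.628, 2.577)

At (3/2, 3/2): F = (7.000, 1.125).
Jacobian J = [[4·x₁·x₂ + 2·x₁, 2·x₁^2], [-2·x₁·x₂ + 1, -x₁^2 - 4·x₂ + 5]].
At the point, J = [[12.000, 4.500], [-3.500, -3.250]] (det J = -23.250).
Solving J·Δ = −F gives Δ = (-1.196, 1.634).
Then the next iterate is (x₁, x₂)₁ = (0.304, 3.134).
Round to (0.304, 3.134) and repeat: F = (-1.32832, -3.95954), J = [[4.41894, 0.18483], [-0.90547, -7.62842]].
Δ = (0.324, -0.557), so (x₁, x₂)₂ = (0.628, 2.577).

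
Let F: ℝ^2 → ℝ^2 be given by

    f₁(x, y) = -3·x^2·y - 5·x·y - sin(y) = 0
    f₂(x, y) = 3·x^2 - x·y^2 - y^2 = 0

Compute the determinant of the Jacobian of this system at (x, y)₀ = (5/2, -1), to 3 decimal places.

585.064

J = [[-6·x·y - 5·y, -3·x^2 - 5·x - cos(y)], [6·x - y^2, -2·x·y - 2·y]].
At the point, J = [[20.000, -31.79030], [14.000, 7.000]].
det J = 585.064.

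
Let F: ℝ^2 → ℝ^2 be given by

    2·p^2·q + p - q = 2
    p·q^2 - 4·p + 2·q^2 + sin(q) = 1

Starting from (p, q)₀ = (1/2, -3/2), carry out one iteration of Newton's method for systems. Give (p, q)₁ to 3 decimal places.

At (1/2, -3/2): F = (-0.750, 1.62751).
Jacobian J = [[4·p·q + 1, 2·p^2 - 1], [q^2 - 4, 2·p·q + 4·q + cos(q)]].
At the point, J = [[-2.000, -0.500], [-1.750, -7.42926]] (det J = 13.98353).
Solving J·Δ = −F gives Δ = (-0.457, 0.327).
Then the next iterate is (p, q)₁ = (0.043, -1.173).

(0.043, -1.173)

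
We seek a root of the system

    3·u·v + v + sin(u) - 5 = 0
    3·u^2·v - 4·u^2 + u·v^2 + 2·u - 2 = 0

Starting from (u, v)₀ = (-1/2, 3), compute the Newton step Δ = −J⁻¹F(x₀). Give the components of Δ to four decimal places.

(0.6543, -1.0330)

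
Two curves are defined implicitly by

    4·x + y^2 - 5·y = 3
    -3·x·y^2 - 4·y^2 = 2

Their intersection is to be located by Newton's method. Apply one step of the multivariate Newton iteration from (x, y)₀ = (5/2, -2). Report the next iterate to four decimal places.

At (5/2, -2): F = (21.0000, -48.0000).
Jacobian J = [[4, 2·y - 5], [-3·y^2, -6·x·y - 8·y]].
At the point, J = [[4.0000, -9.0000], [-12.0000, 46.0000]] (det J = 76.0000).
Solving J·Δ = −F gives Δ = (-7.0263, -0.7895).
Then the next iterate is (x, y)₁ = (-4.5263, -2.7895).

(-4.5263, -2.7895)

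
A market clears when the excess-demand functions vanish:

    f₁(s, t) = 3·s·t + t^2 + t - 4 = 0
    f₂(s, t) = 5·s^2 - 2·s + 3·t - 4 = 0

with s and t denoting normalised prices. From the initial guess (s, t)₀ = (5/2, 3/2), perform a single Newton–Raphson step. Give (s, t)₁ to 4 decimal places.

(1.4059, 0.9716)

At (5/2, 3/2): F = (11.0000, 26.7500).
Jacobian J = [[3·t, 3·s + 2·t + 1], [10·s - 2, 3]].
At the point, J = [[4.5000, 11.5000], [23.0000, 3.0000]] (det J = -251.0000).
Solving J·Δ = −F gives Δ = (-1.0941, -0.5284).
Then the next iterate is (s, t)₁ = (1.4059, 0.9716).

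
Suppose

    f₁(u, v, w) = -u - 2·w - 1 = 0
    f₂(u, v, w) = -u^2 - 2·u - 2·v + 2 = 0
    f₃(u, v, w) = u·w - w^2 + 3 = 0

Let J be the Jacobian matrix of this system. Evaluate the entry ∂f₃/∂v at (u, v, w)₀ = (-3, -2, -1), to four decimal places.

∂f₃/∂v = 0.
At (-3, -2, -1) this is 0.0000.

0.0000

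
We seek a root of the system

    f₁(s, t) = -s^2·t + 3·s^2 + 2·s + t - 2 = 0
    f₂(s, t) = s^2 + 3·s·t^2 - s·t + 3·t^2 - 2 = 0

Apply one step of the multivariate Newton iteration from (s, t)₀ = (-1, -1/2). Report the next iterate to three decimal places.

(-1.200, 0.850)

At (-1, -1/2): F = (-1.000, -1.500).
Jacobian J = [[-2·s·t + 6·s + 2, -s^2 + 1], [2·s + 3·t^2 - t, 6·s·t - s + 6·t]].
At the point, J = [[-5.000, 0.000], [-0.750, 1.000]] (det J = -5.000).
Solving J·Δ = −F gives Δ = (-0.200, 1.350).
Then the next iterate is (s, t)₁ = (-1.200, 0.850).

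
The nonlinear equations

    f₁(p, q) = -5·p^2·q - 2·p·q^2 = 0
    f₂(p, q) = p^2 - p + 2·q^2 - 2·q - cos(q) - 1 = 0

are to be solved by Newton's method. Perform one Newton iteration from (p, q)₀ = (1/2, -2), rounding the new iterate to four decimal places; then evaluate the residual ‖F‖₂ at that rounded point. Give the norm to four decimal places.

At (1/2, -2): F = (-1.5000, 11.166147).
Jacobian J = [[-10·p·q - 2·q^2, -5·p^2 - 4·p·q], [2·p - 1, 4·q + sin(q) - 2]].
At the point, J = [[2.0000, 2.7500], [0.0000, -10.909297]] (det J = -21.818595).
Solving J·Δ = −F gives Δ = (-0.6574, 1.0235).
Then the next iterate is (p, q)₁ = (-0.1574, -0.9765).
Re-evaluating at (-0.1574, -0.9765): F = (0.421141, 2.482353), so ‖F‖₂ = 2.5178.

2.5178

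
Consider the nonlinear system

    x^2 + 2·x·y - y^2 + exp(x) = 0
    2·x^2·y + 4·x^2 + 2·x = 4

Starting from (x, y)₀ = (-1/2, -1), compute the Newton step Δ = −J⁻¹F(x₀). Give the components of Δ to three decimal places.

At (-1/2, -1): F = (0.85653, -4.500).
Jacobian J = [[2·x + 2·y + exp(x), 2·x - 2·y], [4·x·y + 8·x + 2, 2·x^2]].
At the point, J = [[-2.39347, 1.000], [0.000, 0.500]] (det J = -1.19673).
Solving J·Δ = −F gives Δ = (4.118, 9.000).

(4.118, 9.000)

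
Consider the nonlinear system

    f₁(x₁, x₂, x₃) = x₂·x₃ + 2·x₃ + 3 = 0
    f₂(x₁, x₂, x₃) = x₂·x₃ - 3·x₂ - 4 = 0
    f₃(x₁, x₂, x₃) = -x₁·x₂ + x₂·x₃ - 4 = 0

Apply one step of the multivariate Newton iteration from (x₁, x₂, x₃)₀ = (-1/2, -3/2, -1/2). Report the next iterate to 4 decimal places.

(-1.4333, 0.4000, -4.1000)

At (-1/2, -3/2, -1/2): F = (2.7500, 1.2500, -4.0000).
Jacobian J = [[0, x₃, x₂ + 2], [0, x₃ - 3, x₂], [-x₂, -x₁ + x₃, x₂]].
At the point, J = [[0.0000, -0.5000, 0.5000], [0.0000, -3.5000, -1.5000], [1.5000, 0.0000, -1.5000]] (det J = 3.7500).
Solving J·Δ = −F gives Δ = (-0.9333, 1.9000, -3.6000).
Then the next iterate is (x₁, x₂, x₃)₁ = (-1.4333, 0.4000, -4.1000).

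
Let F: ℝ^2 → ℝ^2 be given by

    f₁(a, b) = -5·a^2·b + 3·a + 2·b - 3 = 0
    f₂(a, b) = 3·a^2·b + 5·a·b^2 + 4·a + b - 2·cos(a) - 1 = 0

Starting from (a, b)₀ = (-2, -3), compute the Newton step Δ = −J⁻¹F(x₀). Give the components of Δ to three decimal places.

(0.306, 1.530)

At (-2, -3): F = (45.000, -137.16771).
Jacobian J = [[-10·a·b + 3, -5·a^2 + 2], [6·a·b + 5·b^2 + 2·sin(a) + 4, 3·a^2 + 10·a·b + 1]].
At the point, J = [[-57.000, -18.000], [83.18141, 73.000]] (det J = -2663.73471).
Solving J·Δ = −F gives Δ = (0.306, 1.530).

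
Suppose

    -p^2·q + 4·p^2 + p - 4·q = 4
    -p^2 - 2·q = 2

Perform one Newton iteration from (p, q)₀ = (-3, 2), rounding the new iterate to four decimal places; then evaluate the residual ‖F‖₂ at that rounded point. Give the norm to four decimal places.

At (-3, 2): F = (3.0000, -15.0000).
Jacobian J = [[-2·p·q + 8·p + 1, -p^2 - 4], [-2·p, -2]].
At the point, J = [[-11.0000, -13.0000], [6.0000, -2.0000]] (det J = 100.0000).
Solving J·Δ = −F gives Δ = (2.0100, -1.4700).
Then the next iterate is (p, q)₁ = (-0.9900, 0.5300).
Re-evaluating at (-0.9900, 0.5300): F = (-3.709053, -4.0401), so ‖F‖₂ = 5.4845.

5.4845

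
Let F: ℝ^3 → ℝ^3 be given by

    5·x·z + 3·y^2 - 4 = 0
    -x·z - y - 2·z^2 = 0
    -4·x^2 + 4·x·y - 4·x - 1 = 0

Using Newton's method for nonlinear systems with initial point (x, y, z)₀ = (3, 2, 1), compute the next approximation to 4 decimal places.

At (3, 2, 1): F = (23.0000, -7.0000, -25.0000).
Jacobian J = [[5·z, 6·y, 5·x], [-z, -1, -x - 4·z], [-8·x + 4·y - 4, 4·x, 0]].
At the point, J = [[5.0000, 12.0000, 15.0000], [-1.0000, -1.0000, -7.0000], [-20.0000, 12.0000, 0.0000]] (det J = 1620.0000).
Solving J·Δ = −F gives Δ = (-1.4796, -0.3827, -0.7340).
Then the next iterate is (x, y, z)₁ = (1.5204, 1.6173, 0.2660).

(1.5204, 1.6173, 0.2660)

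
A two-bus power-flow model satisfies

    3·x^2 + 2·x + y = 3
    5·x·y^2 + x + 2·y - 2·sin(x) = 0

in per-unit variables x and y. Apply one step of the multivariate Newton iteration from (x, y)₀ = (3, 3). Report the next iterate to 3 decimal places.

(1.386, 2.280)

At (3, 3): F = (33.000, 143.71776).
Jacobian J = [[6·x + 2, 1], [5·y^2 - 2·cos(x) + 1, 10·x·y + 2]].
At the point, J = [[20.000, 1.000], [47.97998, 92.000]] (det J = 1792.02002).
Solving J·Δ = −F gives Δ = (-1.614, -0.720).
Then the next iterate is (x, y)₁ = (1.386, 2.280).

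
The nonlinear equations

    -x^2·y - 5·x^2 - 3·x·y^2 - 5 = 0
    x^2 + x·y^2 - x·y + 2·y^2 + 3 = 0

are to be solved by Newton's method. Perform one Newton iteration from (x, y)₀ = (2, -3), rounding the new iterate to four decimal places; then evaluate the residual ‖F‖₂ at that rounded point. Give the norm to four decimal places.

26.9986

At (2, -3): F = (-67.0000, 49.0000).
Jacobian J = [[-2·x·y - 10·x - 3·y^2, -x^2 - 6·x·y], [2·x + y^2 - y, 2·x·y - x + 4·y]].
At the point, J = [[-35.0000, 32.0000], [16.0000, -26.0000]] (det J = 398.0000).
Solving J·Δ = −F gives Δ = (-0.4372, 1.6156).
Then the next iterate is (x, y)₁ = (1.5628, -1.3844).
Re-evaluating at (1.5628, -1.3844): F = (-22.816154, 14.434216), so ‖F‖₂ = 26.9986.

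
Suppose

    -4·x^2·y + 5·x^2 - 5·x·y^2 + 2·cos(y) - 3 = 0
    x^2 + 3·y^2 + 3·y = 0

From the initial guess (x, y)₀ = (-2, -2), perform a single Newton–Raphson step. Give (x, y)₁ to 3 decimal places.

(-1.416, -1.148)

At (-2, -2): F = (88.16771, 10.000).
Jacobian J = [[-8·x·y + 10·x - 5·y^2, -4·x^2 - 10·x·y - 2·sin(y)], [2·x, 6·y + 3]].
At the point, J = [[-72.000, -54.18141], [-4.000, -9.000]] (det J = 431.27438).
Solving J·Δ = −F gives Δ = (0.584, 0.852).
Then the next iterate is (x, y)₁ = (-1.416, -1.148).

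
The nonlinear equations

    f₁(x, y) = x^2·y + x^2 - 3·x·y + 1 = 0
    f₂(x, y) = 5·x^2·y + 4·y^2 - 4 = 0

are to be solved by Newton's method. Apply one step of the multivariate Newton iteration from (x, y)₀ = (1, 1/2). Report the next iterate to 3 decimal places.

At (1, 1/2): F = (1.000, -0.500).
Jacobian J = [[2·x·y + 2·x - 3·y, x^2 - 3·x], [10·x·y, 5·x^2 + 8·y]].
At the point, J = [[1.500, -2.000], [5.000, 9.000]] (det J = 23.500).
Solving J·Δ = −F gives Δ = (-0.340, 0.245).
Then the next iterate is (x, y)₁ = (0.660, 0.745).

(0.660, 0.745)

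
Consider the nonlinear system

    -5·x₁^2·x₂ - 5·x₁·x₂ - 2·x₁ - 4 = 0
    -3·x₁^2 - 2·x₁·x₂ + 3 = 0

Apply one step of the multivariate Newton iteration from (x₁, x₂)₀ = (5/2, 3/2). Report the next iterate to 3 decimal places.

At (5/2, 3/2): F = (-74.625, -23.250).
Jacobian J = [[-10·x₁·x₂ - 5·x₂ - 2, -5·x₁^2 - 5·x₁], [-6·x₁ - 2·x₂, -2·x₁]].
At the point, J = [[-47.000, -43.750], [-18.000, -5.000]] (det J = -552.500).
Solving J·Δ = −F gives Δ = (-1.166, -0.453).
Then the next iterate is (x₁, x₂)₁ = (1.334, 1.047).

(1.334, 1.047)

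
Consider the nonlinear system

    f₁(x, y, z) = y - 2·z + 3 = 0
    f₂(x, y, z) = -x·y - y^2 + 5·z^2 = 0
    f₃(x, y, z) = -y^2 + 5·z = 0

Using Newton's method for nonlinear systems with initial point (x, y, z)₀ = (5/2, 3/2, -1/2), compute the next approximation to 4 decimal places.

(-105.8333, 19.5000, 11.2500)

At (5/2, 3/2, -1/2): F = (5.5000, -4.7500, -4.7500).
Jacobian J = [[0, 1, -2], [-y, -x - 2·y, 10·z], [0, -2·y, 5]].
At the point, J = [[0.0000, 1.0000, -2.0000], [-1.5000, -5.5000, -5.0000], [0.0000, -3.0000, 5.0000]] (det J = -1.5000).
Solving J·Δ = −F gives Δ = (-108.3333, 18.0000, 11.7500).
Then the next iterate is (x, y, z)₁ = (-105.8333, 19.5000, 11.2500).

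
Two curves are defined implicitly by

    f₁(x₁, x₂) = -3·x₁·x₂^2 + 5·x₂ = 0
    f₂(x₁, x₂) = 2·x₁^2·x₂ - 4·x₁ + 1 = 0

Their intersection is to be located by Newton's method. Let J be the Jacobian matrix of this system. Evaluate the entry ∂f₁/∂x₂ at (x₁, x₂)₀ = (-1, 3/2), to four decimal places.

14.0000

∂f₁/∂x₂ = -6·x₁·x₂ + 5.
At (-1, 3/2) this is 14.0000.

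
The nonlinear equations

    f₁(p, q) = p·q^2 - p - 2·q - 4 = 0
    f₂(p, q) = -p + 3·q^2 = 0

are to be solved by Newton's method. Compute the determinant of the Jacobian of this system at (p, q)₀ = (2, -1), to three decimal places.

J = [[q^2 - 1, 2·p·q - 2], [-1, 6·q]].
At the point, J = [[0.000, -6.000], [-1.000, -6.000]].
det J = -6.000.

-6.000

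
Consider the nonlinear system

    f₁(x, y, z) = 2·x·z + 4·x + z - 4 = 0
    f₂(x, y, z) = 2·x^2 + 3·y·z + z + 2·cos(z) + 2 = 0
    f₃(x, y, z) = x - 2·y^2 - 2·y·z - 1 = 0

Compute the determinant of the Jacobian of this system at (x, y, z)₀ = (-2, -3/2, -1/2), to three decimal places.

203.364

J = [[2·z + 4, 0, 2·x + 1], [4·x, 3·z, 3·y - 2·sin(z) + 1], [1, -4·y - 2·z, -2·y]].
At the point, J = [[3.000, 0.000, -3.000], [-8.000, -1.500, -2.54115], [1.000, 7.000, 3.000]].
det J = 203.364.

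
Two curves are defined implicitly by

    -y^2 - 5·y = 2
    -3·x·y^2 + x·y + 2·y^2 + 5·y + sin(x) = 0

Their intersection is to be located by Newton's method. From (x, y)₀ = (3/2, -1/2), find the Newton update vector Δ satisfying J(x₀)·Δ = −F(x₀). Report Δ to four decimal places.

At (3/2, -1/2): F = (0.2500, -2.877505).
Jacobian J = [[0, -2·y - 5], [-3·y^2 + y + cos(x), -6·x·y + x + 4·y + 5]].
At the point, J = [[0.0000, -4.0000], [-1.179263, 9.0000]] (det J = -4.717051).
Solving J·Δ = −F gives Δ = (-1.9631, 0.0625).

(-1.9631, 0.0625)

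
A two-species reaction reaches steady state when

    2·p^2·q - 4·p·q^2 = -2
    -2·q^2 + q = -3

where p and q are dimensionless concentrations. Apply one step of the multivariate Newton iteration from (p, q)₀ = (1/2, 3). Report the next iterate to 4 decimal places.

(0.4348, 1.9091)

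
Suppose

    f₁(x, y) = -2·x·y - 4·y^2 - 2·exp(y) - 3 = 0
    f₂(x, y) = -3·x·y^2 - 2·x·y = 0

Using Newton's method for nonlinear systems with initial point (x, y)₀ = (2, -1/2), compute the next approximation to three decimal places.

(4.527, -1.066)

At (2, -1/2): F = (-3.21306, 0.500).
Jacobian J = [[-2·y, -2·x - 8·y - 2·exp(y)], [-3·y^2 - 2·y, -6·x·y - 2·x]].
At the point, J = [[1.000, -1.21306], [0.250, 2.000]] (det J = 2.30327).
Solving J·Δ = −F gives Δ = (2.527, -0.566).
Then the next iterate is (x, y)₁ = (4.527, -1.066).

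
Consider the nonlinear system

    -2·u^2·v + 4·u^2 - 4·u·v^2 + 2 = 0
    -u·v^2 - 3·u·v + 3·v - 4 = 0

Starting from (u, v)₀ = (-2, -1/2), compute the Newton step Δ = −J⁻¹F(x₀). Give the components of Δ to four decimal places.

(0.3150, 1.0866)

At (-2, -1/2): F = (24.0000, -8.0000).
Jacobian J = [[-4·u·v + 8·u - 4·v^2, -2·u^2 - 8·u·v], [-v^2 - 3·v, -2·u·v - 3·u + 3]].
At the point, J = [[-21.0000, -16.0000], [1.2500, 7.0000]] (det J = -127.0000).
Solving J·Δ = −F gives Δ = (0.3150, 1.0866).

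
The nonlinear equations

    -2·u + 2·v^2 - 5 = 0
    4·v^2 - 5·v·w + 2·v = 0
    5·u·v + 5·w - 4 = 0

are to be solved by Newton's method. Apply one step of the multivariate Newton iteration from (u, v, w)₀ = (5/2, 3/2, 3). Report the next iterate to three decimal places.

(-0.436, 1.438, 1.608)

At (5/2, 3/2, 3): F = (-5.500, -10.500, 29.750).
Jacobian J = [[-2, 4·v, 0], [0, 8·v - 5·w + 2, -5·v], [5·v, 5·u, 5]].
At the point, J = [[-2.000, 6.000, 0.000], [0.000, -1.000, -7.500], [7.500, 12.500, 5.000]] (det J = -515.000).
Solving J·Δ = −F gives Δ = (-2.936, -0.062, -1.392).
Then the next iterate is (u, v, w)₁ = (-0.436, 1.438, 1.608).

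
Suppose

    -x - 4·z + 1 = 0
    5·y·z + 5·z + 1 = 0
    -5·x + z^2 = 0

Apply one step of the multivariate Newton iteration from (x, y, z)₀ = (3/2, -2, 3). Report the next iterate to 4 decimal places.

At (3/2, -2, 3): F = (-12.5000, -14.0000, 1.5000).
Jacobian J = [[-1, 0, -4], [0, 5·z, 5·y + 5], [-5, 0, 2·z]].
At the point, J = [[-1.0000, 0.0000, -4.0000], [0.0000, 15.0000, -5.0000], [-5.0000, 0.0000, 6.0000]] (det J = -390.0000).
Solving J·Δ = −F gives Δ = (-2.6538, 0.1128, -2.4615).
Then the next iterate is (x, y, z)₁ = (-1.1538, -1.8872, 0.5385).

(-1.1538, -1.8872, 0.5385)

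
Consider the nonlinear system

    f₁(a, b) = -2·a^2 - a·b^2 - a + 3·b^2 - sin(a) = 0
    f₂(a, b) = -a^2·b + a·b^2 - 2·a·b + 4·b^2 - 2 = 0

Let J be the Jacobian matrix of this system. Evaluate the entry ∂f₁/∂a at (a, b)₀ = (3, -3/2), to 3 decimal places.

-14.260

∂f₁/∂a = -4·a - b^2 - cos(a) - 1.
At (3, -3/2) this is -14.260.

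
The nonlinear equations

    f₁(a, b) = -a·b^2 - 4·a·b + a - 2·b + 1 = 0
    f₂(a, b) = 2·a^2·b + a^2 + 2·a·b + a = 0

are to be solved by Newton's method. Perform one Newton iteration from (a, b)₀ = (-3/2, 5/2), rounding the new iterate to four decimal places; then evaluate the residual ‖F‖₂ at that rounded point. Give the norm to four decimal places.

5.1065

At (-3/2, 5/2): F = (18.8750, 4.5000).
Jacobian J = [[-b^2 - 4·b + 1, -2·a·b - 4·a - 2], [4·a·b + 2·a + 2·b + 1, 2·a^2 + 2·a]].
At the point, J = [[-15.2500, 11.5000], [-12.0000, 1.5000]] (det J = 115.1250).
Solving J·Δ = −F gives Δ = (0.2036, -1.3713).
Then the next iterate is (a, b)₁ = (-1.2964, 1.1287).
Re-evaluating at (-1.2964, 1.1287): F = (4.950753, 1.251666), so ‖F‖₂ = 5.1065.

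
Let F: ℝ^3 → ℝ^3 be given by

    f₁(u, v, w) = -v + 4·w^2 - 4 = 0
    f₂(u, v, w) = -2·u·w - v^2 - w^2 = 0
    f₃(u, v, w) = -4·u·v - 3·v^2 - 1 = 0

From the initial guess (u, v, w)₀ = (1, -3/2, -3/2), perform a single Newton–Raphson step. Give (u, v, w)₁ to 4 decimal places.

At (1, -3/2, -3/2): F = (6.5000, -1.5000, -1.7500).
Jacobian J = [[0, -1, 8·w], [-2·w, -2·v, -2·u - 2·w], [-4·v, -4·u - 6·v, 0]].
At the point, J = [[0.0000, -1.0000, -12.0000], [3.0000, 3.0000, 1.0000], [6.0000, 5.0000, 0.0000]] (det J = 30.0000).
Solving J·Δ = −F gives Δ = (0.1250, 0.2000, 0.5250).
Then the next iterate is (u, v, w)₁ = (1.1250, -1.3000, -0.9750).

(1.1250, -1.3000, -0.9750)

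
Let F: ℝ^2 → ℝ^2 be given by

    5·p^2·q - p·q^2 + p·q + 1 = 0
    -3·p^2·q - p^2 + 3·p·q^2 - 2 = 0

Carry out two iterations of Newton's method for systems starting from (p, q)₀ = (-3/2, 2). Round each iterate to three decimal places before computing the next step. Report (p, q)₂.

(-1.172, 0.004)

At (-3/2, 2): F = (26.500, -35.750).
Jacobian J = [[10·p·q - q^2 + q, 5·p^2 - 2·p·q + p], [-6·p·q - 2·p + 3·q^2, -3·p^2 + 6·p·q]].
At the point, J = [[-32.000, 15.750], [33.000, -24.750]] (det J = 272.250).
Solving J·Δ = −F gives Δ = (0.341, -0.990).
Then the next iterate is (p, q)₁ = (-1.159, 1.010).
Round to (-1.159, 1.010) and repeat: F = (7.79527, -10.96031), J = [[-11.716, 7.89859], [12.40184, -11.05338]].
Δ = (-0.013, -1.006), so (p, q)₂ = (-1.172, 0.004).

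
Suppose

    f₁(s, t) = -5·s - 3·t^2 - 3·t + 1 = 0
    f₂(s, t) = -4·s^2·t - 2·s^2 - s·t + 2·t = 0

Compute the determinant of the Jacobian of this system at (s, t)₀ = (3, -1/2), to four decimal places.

J = [[-5, -6·t - 3], [-8·s·t - 4·s - t, -4·s^2 - s + 2]].
At the point, J = [[-5.0000, 0.0000], [0.5000, -37.0000]].
det J = 185.0000.

185.0000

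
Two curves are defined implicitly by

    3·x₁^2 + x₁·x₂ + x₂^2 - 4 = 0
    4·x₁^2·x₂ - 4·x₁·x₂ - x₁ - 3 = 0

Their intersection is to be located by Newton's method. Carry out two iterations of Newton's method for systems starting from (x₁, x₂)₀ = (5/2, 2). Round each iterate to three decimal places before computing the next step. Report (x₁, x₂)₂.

(-0.792, 4.271)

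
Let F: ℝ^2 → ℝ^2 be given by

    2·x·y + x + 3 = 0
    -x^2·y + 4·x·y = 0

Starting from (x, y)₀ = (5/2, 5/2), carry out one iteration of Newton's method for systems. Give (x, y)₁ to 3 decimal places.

(1.911, -0.393)

At (5/2, 5/2): F = (18.000, 9.375).
Jacobian J = [[2·y + 1, 2·x], [-2·x·y + 4·y, -x^2 + 4·x]].
At the point, J = [[6.000, 5.000], [-2.500, 3.750]] (det J = 35.000).
Solving J·Δ = −F gives Δ = (-0.589, -2.893).
Then the next iterate is (x, y)₁ = (1.911, -0.393).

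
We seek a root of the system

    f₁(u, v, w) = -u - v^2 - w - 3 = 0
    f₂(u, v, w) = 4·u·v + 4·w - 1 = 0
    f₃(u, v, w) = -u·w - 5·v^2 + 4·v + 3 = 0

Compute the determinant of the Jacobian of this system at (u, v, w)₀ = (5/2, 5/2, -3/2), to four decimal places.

J = [[-1, -2·v, -1], [4·v, 4·u, 4], [-w, -10·v + 4, -u]].
At the point, J = [[-1.0000, -5.0000, -1.0000], [10.0000, 10.0000, 4.0000], [1.5000, -21.0000, -2.5000]].
det J = 11.0000.

11.0000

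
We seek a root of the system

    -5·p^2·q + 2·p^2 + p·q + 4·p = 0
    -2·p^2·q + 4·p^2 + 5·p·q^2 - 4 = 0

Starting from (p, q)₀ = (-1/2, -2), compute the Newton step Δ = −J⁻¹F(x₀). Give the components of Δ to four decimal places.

(-0.0270, 1.2973)

At (-1/2, -2): F = (2.0000, -12.0000).
Jacobian J = [[-10·p·q + 4·p + q + 4, -5·p^2 + p], [-4·p·q + 8·p + 5·q^2, -2·p^2 + 10·p·q]].
At the point, J = [[-10.0000, -1.7500], [12.0000, 9.5000]] (det J = -74.0000).
Solving J·Δ = −F gives Δ = (-0.0270, 1.2973).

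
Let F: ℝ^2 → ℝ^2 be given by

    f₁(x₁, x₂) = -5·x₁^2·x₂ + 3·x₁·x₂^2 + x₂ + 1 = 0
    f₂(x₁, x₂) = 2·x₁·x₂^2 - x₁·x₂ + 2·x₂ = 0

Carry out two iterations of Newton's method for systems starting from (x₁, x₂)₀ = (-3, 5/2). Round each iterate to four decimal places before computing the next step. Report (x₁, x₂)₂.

At (-3, 5/2): F = (-165.2500, -25.0000).
Jacobian J = [[-10·x₁·x₂ + 3·x₂^2, -5·x₁^2 + 6·x₁·x₂ + 1], [2·x₂^2 - x₂, 4·x₁·x₂ - x₁ + 2]].
At the point, J = [[93.7500, -89.0000], [10.0000, -25.0000]] (det J = -1453.7500).
Solving J·Δ = −F gives Δ = (1.3113, -0.4755).
Then the next iterate is (x₁, x₂)₁ = (-1.6887, 2.0245).
Round to (-1.6887, 2.0245) and repeat: F = (-46.605830, -6.374839), J = [[46.483532, -33.771177], [6.172701, -9.986393]].
Δ = (0.9781, -0.0338), so (x₁, x₂)₂ = (-0.7106, 1.9907).

(-0.7106, 1.9907)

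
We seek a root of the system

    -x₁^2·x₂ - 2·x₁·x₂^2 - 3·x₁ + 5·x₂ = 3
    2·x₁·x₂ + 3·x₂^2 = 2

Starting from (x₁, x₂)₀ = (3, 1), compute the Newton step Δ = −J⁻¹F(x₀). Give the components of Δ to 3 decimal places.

(-1.520, -0.330)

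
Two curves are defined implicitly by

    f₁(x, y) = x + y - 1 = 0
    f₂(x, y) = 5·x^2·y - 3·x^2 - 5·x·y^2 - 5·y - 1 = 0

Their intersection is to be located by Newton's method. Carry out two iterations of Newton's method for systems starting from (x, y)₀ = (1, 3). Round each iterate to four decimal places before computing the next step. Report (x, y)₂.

At (1, 3): F = (3.0000, -49.0000).
Jacobian J = [[1, 1], [10·x·y - 6·x - 5·y^2, 5·x^2 - 10·x·y - 5]].
At the point, J = [[1.0000, 1.0000], [-21.0000, -30.0000]] (det J = -9.0000).
Solving J·Δ = −F gives Δ = (-4.5556, 1.5556).
Then the next iterate is (x, y)₁ = (-3.5556, 4.5556).
Round to (-3.5556, 4.5556) and repeat: F = (0.0000, 595.216808), J = [[1.0000, 1.0000], [-244.412770, 220.190370]].
Δ = (1.2811, -1.2811), so (x, y)₂ = (-2.2745, 3.2745).

(-2.2745, 3.2745)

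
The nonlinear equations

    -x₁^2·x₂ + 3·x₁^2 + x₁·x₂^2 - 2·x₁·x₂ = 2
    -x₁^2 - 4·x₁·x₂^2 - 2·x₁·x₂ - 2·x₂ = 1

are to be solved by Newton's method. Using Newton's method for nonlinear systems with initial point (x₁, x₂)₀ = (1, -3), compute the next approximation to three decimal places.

At (1, -3): F = (19.000, -26.000).
Jacobian J = [[-2·x₁·x₂ + 6·x₁ + x₂^2 - 2·x₂, -x₁^2 + 2·x₁·x₂ - 2·x₁], [-2·x₁ - 4·x₂^2 - 2·x₂, -8·x₁·x₂ - 2·x₁ - 2]].
At the point, J = [[27.000, -9.000], [-32.000, 20.000]] (det J = 252.000).
Solving J·Δ = −F gives Δ = (-0.579, 0.373).
Then the next iterate is (x₁, x₂)₁ = (0.421, -2.627).

(0.421, -2.627)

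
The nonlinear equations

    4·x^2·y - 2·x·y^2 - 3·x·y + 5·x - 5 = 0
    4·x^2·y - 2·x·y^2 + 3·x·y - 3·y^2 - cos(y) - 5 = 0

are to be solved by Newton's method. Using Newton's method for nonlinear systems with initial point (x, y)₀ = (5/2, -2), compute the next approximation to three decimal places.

(4.906, 1.641)

At (5/2, -2): F = (-47.500, -101.58385).
Jacobian J = [[8·x·y - 2·y^2 - 3·y + 5, 4·x^2 - 4·x·y - 3·x], [8·x·y - 2·y^2 + 3·y, 4·x^2 - 4·x·y + 3·x - 6·y + sin(y)]].
At the point, J = [[-37.000, 37.500], [-54.000, 63.59070]] (det J = -327.85600).
Solving J·Δ = −F gives Δ = (2.406, 3.641).
Then the next iterate is (x, y)₁ = (4.906, 1.641).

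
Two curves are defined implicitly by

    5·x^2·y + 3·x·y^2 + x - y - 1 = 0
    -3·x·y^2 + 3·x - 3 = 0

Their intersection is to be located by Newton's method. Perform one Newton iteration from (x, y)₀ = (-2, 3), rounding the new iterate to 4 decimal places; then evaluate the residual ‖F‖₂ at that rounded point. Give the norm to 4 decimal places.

At (-2, 3): F = (0.0000, 45.0000).
Jacobian J = [[10·x·y + 3·y^2 + 1, 5·x^2 + 6·x·y - 1], [-3·y^2 + 3, -6·x·y]].
At the point, J = [[-32.0000, -17.0000], [-24.0000, 36.0000]] (det J = -1560.0000).
Solving J·Δ = −F gives Δ = (0.4904, -0.9231).
Then the next iterate is (x, y)₁ = (-1.5096, 2.0769).
Re-evaluating at (-1.5096, 2.0769): F = (-0.456385, 12.006240), so ‖F‖₂ = 12.0149.

12.0149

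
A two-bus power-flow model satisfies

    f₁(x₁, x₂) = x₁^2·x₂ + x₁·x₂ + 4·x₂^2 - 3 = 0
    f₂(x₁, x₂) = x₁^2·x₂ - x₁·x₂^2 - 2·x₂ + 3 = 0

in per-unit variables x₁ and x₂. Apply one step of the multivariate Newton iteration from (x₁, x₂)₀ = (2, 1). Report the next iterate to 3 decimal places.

At (2, 1): F = (7.000, 3.000).
Jacobian J = [[2·x₁·x₂ + x₂, x₁^2 + x₁ + 8·x₂], [2·x₁·x₂ - x₂^2, x₁^2 - 2·x₁·x₂ - 2]].
At the point, J = [[5.000, 14.000], [3.000, -2.000]] (det J = -52.000).
Solving J·Δ = −F gives Δ = (-1.077, -0.115).
Then the next iterate is (x₁, x₂)₁ = (0.923, 0.885).

(0.923, 0.885)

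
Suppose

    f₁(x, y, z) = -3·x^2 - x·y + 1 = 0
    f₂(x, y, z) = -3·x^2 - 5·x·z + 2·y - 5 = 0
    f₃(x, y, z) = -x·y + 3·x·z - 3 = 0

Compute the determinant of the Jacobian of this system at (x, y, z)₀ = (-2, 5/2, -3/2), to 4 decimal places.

-210.0000

J = [[-6·x - y, -x, 0], [-6·x - 5·z, 2, -5·x], [-y + 3·z, -x, 3·x]].
At the point, J = [[9.5000, 2.0000, 0.0000], [19.5000, 2.0000, 10.0000], [-7.0000, 2.0000, -6.0000]].
det J = -210.0000.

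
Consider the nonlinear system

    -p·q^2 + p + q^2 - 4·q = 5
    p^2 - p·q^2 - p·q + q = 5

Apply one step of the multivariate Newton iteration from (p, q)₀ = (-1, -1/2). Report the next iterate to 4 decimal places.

(-4.2821, -1.4936)

At (-1, -1/2): F = (-3.5000, -4.7500).
Jacobian J = [[-q^2 + 1, -2·p·q + 2·q - 4], [2·p - q^2 - q, -2·p·q - p + 1]].
At the point, J = [[0.7500, -6.0000], [-1.7500, 1.0000]] (det J = -9.7500).
Solving J·Δ = −F gives Δ = (-3.2821, -0.9936).
Then the next iterate is (p, q)₁ = (-4.2821, -1.4936).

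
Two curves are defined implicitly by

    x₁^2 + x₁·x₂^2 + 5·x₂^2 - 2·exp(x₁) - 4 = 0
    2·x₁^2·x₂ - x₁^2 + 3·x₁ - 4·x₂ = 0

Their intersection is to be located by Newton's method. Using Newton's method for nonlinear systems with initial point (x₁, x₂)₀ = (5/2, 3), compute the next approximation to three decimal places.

(1.893, 1.852)

At (5/2, 3): F = (45.38501, 26.750).
Jacobian J = [[2·x₁ + x₂^2 - 2·exp(x₁), 2·x₁·x₂ + 10·x₂], [4·x₁·x₂ - 2·x₁ + 3, 2·x₁^2 - 4]].
At the point, J = [[-10.36499, 45.000], [28.000, 8.500]] (det J = -1348.10240).
Solving J·Δ = −F gives Δ = (-0.607, -1.148).
Then the next iterate is (x₁, x₂)₁ = (1.893, 1.852).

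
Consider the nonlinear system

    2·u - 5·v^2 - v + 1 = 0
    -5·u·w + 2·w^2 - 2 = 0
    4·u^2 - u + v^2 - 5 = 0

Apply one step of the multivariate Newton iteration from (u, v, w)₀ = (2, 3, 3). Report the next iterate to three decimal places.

(1.371, 1.572, 5.283)

At (2, 3, 3): F = (-43.000, -14.000, 18.000).
Jacobian J = [[2, -10·v - 1, 0], [-5·w, 0, -5·u + 4·w], [8·u - 1, 2·v, 0]].
At the point, J = [[2.000, -31.000, 0.000], [-15.000, 0.000, 2.000], [15.000, 6.000, 0.000]] (det J = -954.000).
Solving J·Δ = −F gives Δ = (-0.629, -1.428, 2.283).
Then the next iterate is (u, v, w)₁ = (1.371, 1.572, 5.283).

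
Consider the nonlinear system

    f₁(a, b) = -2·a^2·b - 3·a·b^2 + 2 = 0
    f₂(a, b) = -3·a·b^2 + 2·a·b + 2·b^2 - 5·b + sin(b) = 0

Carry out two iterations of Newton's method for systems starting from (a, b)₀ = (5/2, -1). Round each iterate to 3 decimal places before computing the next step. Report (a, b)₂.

(1.051, -1.212)

At (5/2, -1): F = (7.000, -6.34147).
Jacobian J = [[-4·a·b - 3·b^2, -2·a^2 - 6·a·b], [-3·b^2 + 2·b, -6·a·b + 2·a + 4·b + cos(b) - 5]].
At the point, J = [[7.000, 2.500], [-5.000, 11.54030]] (det J = 93.28212).
Solving J·Δ = −F gives Δ = (-1.036, 0.101).
Then the next iterate is (a, b)₁ = (1.464, -0.899).
Round to (1.464, -0.899) and repeat: F = (2.30403, -0.85319), J = [[2.83994, 3.61022], [-4.22260, 2.85121]].
Δ = (-0.413, -0.313), so (a, b)₂ = (1.051, -1.212).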